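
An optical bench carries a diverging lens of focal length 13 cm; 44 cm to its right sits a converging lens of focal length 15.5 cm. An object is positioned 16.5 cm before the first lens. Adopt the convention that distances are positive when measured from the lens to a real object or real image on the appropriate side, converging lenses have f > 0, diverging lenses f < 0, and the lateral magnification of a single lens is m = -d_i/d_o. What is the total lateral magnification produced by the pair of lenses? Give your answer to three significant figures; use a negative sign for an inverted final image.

First lens: d_i1 = 1/(1/(-13) - 1/16.5) = -7.271 cm.
m_1 = -(-7.271)/16.5 = 0.4407.
The intermediate image is virtual, 7.271 cm to the left of lens 1, so d_o2 = L - d_i1 = 44 - (-7.271) = 51.271 cm.
Second lens: d_i2 = 1/(1/15.5 - 1/(51.271)) = 22.216 cm.
m_2 = -(22.216)/(51.271) = -0.4333.
The system's lateral magnification is m_1 m_2 = (0.4407)(-0.4333) = -0.1910.

-0.191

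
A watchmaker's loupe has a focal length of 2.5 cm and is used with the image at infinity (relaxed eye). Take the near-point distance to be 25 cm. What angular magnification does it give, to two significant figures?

10

M = D/f = 25/2.5 = 10.000.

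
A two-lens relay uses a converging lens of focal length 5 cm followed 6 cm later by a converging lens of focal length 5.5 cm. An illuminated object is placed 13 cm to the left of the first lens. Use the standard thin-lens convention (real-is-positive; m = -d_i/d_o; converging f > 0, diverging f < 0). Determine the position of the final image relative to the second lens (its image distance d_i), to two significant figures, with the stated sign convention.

1.5 cm

First lens: d_i1 = 1/(1/5 - 1/13) = 8.125 cm.
This image would form 8.125 cm past lens 1, i.e. 2.125 cm beyond lens 2, so it is a virtual object for lens 2: d_o2 = 6 - 8.125 = -2.125 cm.
Second lens: d_i2 = 1/(1/5.5 - 1/(-2.125)) = 1.533 cm.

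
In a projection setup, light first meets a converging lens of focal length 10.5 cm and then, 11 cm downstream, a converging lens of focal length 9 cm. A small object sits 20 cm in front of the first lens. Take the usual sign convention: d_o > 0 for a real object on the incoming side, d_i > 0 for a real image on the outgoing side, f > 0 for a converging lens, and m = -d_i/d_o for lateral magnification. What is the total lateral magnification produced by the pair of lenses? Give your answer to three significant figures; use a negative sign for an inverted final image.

Lens 1: 1/d_i1 = 1/f_1 - 1/d_o1 = 1/10.5 - 1/20 = 0.04524 cm^-1, so d_i1 = 22.105 cm.
m_1 = -(22.105)/20 = -1.1053.
This image would form 22.105 cm past lens 1, i.e. 11.105 cm beyond lens 2, so it is a virtual object for lens 2: d_o2 = 11 - 22.105 = -11.105 cm.
Lens 2: 1/d_i2 = 1/f_2 - 1/d_o2 = 1/9 - 1/(-11.105) = 0.20116 cm^-1, so d_i2 = 4.971 cm.
m_2 = -(4.971)/(-11.105) = 0.4476.
Total m = m_1 x m_2 = (-1.1053)(0.4476) = -0.4948.

-0.495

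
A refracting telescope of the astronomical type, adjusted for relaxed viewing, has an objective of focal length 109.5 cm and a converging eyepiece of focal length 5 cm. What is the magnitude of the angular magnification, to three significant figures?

21.9

|M| = f_obj/|f_eye| = 109.5/5 = 21.900.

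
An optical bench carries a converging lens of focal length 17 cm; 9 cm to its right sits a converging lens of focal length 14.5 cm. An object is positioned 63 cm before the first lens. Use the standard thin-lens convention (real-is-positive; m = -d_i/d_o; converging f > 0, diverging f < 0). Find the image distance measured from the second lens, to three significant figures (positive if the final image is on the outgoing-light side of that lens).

7.20 cm

Lens 1: 1/d_i1 = 1/f_1 - 1/d_o1 = 1/17 - 1/63 = 0.04295 cm^-1, so d_i1 = 23.283 cm.
Since 23.283 cm > 9 cm, the first image lies past the second lens and serves as a virtual object: d_o2 = L - d_i1 = -14.283 cm.
Lens 2: 1/d_i2 = 1/f_2 - 1/d_o2 = 1/14.5 - 1/(-14.283) = 0.13898 cm^-1, so d_i2 = 7.195 cm.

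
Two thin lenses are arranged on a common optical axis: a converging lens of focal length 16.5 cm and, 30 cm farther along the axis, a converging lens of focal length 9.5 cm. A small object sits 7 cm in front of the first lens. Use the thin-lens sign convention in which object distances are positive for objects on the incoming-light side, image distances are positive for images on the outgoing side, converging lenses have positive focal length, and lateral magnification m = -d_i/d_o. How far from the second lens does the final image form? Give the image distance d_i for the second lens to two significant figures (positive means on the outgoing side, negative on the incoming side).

12 cm

Applying the thin-lens equation to the first lens, 1/16.5 = 1/7 + 1/d_i1, which gives d_i1 = -12.158 cm.
With d_i1 < 0 the first image is virtual and lies on the object side; the object distance for lens 2 is d_o2 = 30 - (-12.158) = 42.158 cm.
Applying the thin-lens equation again with f_2 = 9.5 cm and d_o2 = 42.158 cm gives d_i2 = 12.263 cm.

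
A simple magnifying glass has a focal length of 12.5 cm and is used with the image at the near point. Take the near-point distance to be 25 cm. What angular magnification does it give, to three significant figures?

M = 1 + D/f = 1 + 25/12.5 = 3.000.

3.00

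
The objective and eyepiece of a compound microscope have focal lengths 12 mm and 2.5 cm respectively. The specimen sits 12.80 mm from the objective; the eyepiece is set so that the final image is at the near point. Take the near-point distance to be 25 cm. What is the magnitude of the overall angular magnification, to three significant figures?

165

Convert to cm: f_obj = 12 mm = 1.2 cm; d_o = 12.80 mm = 1.28 cm.
Objective: 1/d_i = 1/f_obj - 1/d_o = 1/1.2 - 1/1.28 = 0.05208 cm^-1, so d_i = 19.200 cm.
m_obj = -d_i/d_o = -19.200/1.28 = -15.000.
Eyepiece angular magnification (image at near point): M_eye = 1 + D/f_e = 1 + 25/2.5 = 11.000.
Overall M = m_obj x M_eye = (-15.000)(11.000) = -165.00.
|M| = 165.00.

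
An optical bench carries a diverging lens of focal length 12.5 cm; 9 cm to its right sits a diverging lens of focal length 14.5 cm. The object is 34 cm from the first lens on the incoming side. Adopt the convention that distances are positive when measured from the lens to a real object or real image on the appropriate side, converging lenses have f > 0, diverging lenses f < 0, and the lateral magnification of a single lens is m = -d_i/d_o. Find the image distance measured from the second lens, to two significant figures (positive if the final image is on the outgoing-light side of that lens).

First lens: d_i1 = 1/(1/(-12.5) - 1/34) = -9.140 cm.
The intermediate image is virtual, 9.140 cm to the left of lens 1, so d_o2 = L - d_i1 = 9 - (-9.140) = 18.140 cm.
Second lens: d_i2 = 1/(1/(-14.5) - 1/(18.140)) = -8.058 cm.

-8.1 cm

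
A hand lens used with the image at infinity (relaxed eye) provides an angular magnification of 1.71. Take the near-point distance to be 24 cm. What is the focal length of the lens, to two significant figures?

For the image at infinity, M = D/f.
f = D/M = 24/1.71 = 14.035 cm.

14 cm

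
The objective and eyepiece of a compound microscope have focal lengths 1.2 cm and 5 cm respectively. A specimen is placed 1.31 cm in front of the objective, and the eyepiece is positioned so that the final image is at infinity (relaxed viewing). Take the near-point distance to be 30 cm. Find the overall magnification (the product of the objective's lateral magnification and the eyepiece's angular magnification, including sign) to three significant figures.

Objective: 1/d_i = 1/f_obj - 1/d_o = 1/1.2 - 1/1.31 = 0.06997 cm^-1, so d_i = 14.291 cm.
m_obj = -d_i/d_o = -14.291/1.31 = -10.909.
Eyepiece angular magnification (image at infinity): M_eye = D/f_e = 30/5 = 6.000.
Overall M = m_obj x M_eye = (-10.909)(6.000) = -65.45.

-65.5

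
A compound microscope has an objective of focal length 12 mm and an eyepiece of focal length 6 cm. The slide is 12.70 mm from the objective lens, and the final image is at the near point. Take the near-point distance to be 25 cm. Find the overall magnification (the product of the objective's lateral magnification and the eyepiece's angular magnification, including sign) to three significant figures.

-88.6

Convert to cm: f_obj = 12 mm = 1.2 cm; d_o = 12.70 mm = 1.27 cm.
Objective: 1/d_i = 1/f_obj - 1/d_o = 1/1.2 - 1/1.27 = 0.04593 cm^-1, so d_i = 21.771 cm.
m_obj = -d_i/d_o = -21.771/1.27 = -17.143.
Eyepiece angular magnification (image at near point): M_eye = 1 + D/f_e = 1 + 25/6 = 5.167.
Overall M = m_obj x M_eye = (-17.143)(5.167) = -88.57.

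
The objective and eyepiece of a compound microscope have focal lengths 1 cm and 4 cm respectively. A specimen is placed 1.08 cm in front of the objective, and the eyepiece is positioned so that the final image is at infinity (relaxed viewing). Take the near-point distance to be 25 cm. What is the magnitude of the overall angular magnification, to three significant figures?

Objective: 1/d_i = 1/f_obj - 1/d_o = 1/1 - 1/1.08 = 0.07407 cm^-1, so d_i = 13.500 cm.
m_obj = -d_i/d_o = -13.500/1.08 = -12.500.
Eyepiece angular magnification (image at infinity): M_eye = D/f_e = 25/4 = 6.250.
Overall M = m_obj x M_eye = (-12.500)(6.250) = -78.12.
|M| = 78.12.

78.1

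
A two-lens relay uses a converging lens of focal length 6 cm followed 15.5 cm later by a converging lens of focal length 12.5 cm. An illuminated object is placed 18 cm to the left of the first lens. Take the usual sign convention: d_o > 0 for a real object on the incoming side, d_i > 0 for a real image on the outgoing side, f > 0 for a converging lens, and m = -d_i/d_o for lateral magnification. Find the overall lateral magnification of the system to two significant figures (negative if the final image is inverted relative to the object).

-1.0

Applying the thin-lens equation to the first lens, 1/6 = 1/18 + 1/d_i1, which gives d_i1 = 9.000 cm.
Its lateral magnification is m_1 = -d_i1/d_o1 = -(9.000)/18 = -0.5000.
That image sits 6.500 cm in front of the second lens, so d_o2 = 6.500 cm.
Applying the thin-lens equation again with f_2 = 12.5 cm and d_o2 = 6.500 cm gives d_i2 = -13.542 cm.
m_2 = -(-13.542)/(6.500) = 2.0833.
The system's lateral magnification is m_1 m_2 = (-0.5000)(2.0833) = -1.0417.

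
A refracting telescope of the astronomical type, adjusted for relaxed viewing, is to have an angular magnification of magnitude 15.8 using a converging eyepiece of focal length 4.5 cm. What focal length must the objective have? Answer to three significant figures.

71.1 cm

|M| = f_obj/|f_eye|, so f_obj = |M| x |f_eye| = 15.8 x 4.5 = 71.100 cm.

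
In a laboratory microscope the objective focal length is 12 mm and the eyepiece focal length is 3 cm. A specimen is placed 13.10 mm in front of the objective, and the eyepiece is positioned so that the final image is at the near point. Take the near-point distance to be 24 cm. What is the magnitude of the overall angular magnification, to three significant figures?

Convert to cm: f_obj = 12 mm = 1.2 cm; d_o = 13.10 mm = 1.31 cm.
Objective: 1/d_i = 1/f_obj - 1/d_o = 1/1.2 - 1/1.31 = 0.06997 cm^-1, so d_i = 14.291 cm.
m_obj = -d_i/d_o = -14.291/1.31 = -10.909.
Eyepiece angular magnification (image at near point): M_eye = 1 + D/f_e = 1 + 24/3 = 9.000.
Overall M = m_obj x M_eye = (-10.909)(9.000) = -98.18.
|M| = 98.18.

98.2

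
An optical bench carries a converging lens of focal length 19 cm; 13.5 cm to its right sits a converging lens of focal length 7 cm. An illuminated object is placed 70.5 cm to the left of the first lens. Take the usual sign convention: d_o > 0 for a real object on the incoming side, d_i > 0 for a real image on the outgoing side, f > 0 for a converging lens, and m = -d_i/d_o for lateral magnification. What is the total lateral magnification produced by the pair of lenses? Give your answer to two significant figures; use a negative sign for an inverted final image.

-0.13

Lens 1: 1/d_i1 = 1/f_1 - 1/d_o1 = 1/19 - 1/70.5 = 0.03845 cm^-1, so d_i1 = 26.010 cm.
m_1 = -(26.010)/70.5 = -0.3689.
This image would form 26.010 cm past lens 1, i.e. 12.510 cm beyond lens 2, so it is a virtual object for lens 2: d_o2 = 13.5 - 26.010 = -12.510 cm.
Lens 2: 1/d_i2 = 1/f_2 - 1/d_o2 = 1/7 - 1/(-12.510) = 0.22280 cm^-1, so d_i2 = 4.488 cm.
m_2 = -(4.488)/(-12.510) = 0.3588.
Total m = m_1 x m_2 = (-0.3689)(0.3588) = -0.1324.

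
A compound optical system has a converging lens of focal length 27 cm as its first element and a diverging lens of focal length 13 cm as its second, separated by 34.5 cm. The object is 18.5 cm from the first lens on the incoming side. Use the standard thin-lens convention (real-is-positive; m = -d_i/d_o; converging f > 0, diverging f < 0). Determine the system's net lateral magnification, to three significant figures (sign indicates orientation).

0.389

Applying the thin-lens equation to the first lens, 1/27 = 1/18.5 + 1/d_i1, which gives d_i1 = -58.765 cm.
Its lateral magnification is m_1 = -d_i1/d_o1 = -(-58.765)/18.5 = 3.1765.
With d_i1 < 0 the first image is virtual and lies on the object side; the object distance for lens 2 is d_o2 = 34.5 - (-58.765) = 93.265 cm.
Applying the thin-lens equation again with f_2 = -13 cm and d_o2 = 93.265 cm gives d_i2 = -11.410 cm.
m_2 = -(-11.410)/(93.265) = 0.1223.
Total m = m_1 x m_2 = (3.1765)(0.1223) = 0.3886.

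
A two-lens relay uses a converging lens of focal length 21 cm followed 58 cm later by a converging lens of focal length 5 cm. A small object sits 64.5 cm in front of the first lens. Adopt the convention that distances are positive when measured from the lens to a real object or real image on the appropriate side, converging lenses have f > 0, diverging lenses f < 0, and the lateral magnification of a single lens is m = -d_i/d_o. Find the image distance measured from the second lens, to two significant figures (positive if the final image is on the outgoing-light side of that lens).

6.1 cm

Lens 1: 1/d_i1 = 1/f_1 - 1/d_o1 = 1/21 - 1/64.5 = 0.03212 cm^-1, so d_i1 = 31.138 cm.
Object distance for lens 2: d_o2 = 58 - 31.138 = 26.862 cm.
Lens 2: 1/d_i2 = 1/f_2 - 1/d_o2 = 1/5 - 1/(26.862) = 0.16277 cm^-1, so d_i2 = 6.144 cm.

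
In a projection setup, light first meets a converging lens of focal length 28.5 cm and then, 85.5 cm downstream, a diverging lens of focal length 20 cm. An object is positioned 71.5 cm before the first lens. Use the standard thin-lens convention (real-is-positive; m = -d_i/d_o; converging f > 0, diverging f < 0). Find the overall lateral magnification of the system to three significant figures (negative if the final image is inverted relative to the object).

-0.228

Lens 1: 1/d_i1 = 1/f_1 - 1/d_o1 = 1/28.5 - 1/71.5 = 0.02110 cm^-1, so d_i1 = 47.390 cm.
m_1 = -(47.390)/71.5 = -0.6628.
That image sits 38.110 cm in front of the second lens, so d_o2 = 38.110 cm.
Lens 2: 1/d_i2 = 1/f_2 - 1/d_o2 = 1/(-20) - 1/(38.110) = -0.07624 cm^-1, so d_i2 = -13.117 cm.
m_2 = -(-13.117)/(38.110) = 0.3442.
Overall magnification: m = m_1 m_2 = -0.2281.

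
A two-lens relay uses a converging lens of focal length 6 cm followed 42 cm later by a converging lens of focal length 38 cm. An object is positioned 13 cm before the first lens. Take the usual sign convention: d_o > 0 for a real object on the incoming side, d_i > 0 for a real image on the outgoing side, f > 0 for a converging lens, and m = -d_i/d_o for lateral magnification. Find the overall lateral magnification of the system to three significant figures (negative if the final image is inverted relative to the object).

Lens 1: 1/d_i1 = 1/f_1 - 1/d_o1 = 1/6 - 1/13 = 0.08974 cm^-1, so d_i1 = 11.143 cm.
m_1 = -(11.143)/13 = -0.8571.
Object distance for lens 2: d_o2 = 42 - 11.143 = 30.857 cm.
Lens 2: 1/d_i2 = 1/f_2 - 1/d_o2 = 1/38 - 1/(30.857) = -0.00609 cm^-1, so d_i2 = -164.160 cm.
m_2 = -(-164.160)/(30.857) = 5.3200.
Total m = m_1 x m_2 = (-0.8571)(5.3200) = -4.5600.

-4.56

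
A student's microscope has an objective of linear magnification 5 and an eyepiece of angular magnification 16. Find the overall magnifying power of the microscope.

80

The overall magnification of a compound microscope is the product of the objective and eyepiece magnifications:
M = M_obj x M_eye = 5 x 16 = 80.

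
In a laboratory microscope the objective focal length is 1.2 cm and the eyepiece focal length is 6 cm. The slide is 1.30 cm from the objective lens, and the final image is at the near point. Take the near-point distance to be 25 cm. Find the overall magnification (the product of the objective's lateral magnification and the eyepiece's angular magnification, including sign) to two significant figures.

-62

Objective: 1/d_i = 1/f_obj - 1/d_o = 1/1.2 - 1/1.30 = 0.06410 cm^-1, so d_i = 15.600 cm.
m_obj = -d_i/d_o = -15.600/1.30 = -12.000.
Eyepiece angular magnification (image at near point): M_eye = 1 + D/f_e = 1 + 25/6 = 5.167.
Overall M = m_obj x M_eye = (-12.000)(5.167) = -62.00.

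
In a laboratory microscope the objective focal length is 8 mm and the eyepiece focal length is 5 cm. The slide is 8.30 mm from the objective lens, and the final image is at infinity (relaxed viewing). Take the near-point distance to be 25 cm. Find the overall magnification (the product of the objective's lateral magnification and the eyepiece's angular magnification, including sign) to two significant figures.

-130

Convert to cm: f_obj = 8 mm = 0.8 cm; d_o = 8.30 mm = 0.83 cm.
Objective: 1/d_i = 1/f_obj - 1/d_o = 1/0.8 - 1/0.83 = 0.04518 cm^-1, so d_i = 22.133 cm.
m_obj = -d_i/d_o = -22.133/0.83 = -26.667.
Eyepiece angular magnification (image at infinity): M_eye = D/f_e = 25/5 = 5.000.
Overall M = m_obj x M_eye = (-26.667)(5.000) = -133.33.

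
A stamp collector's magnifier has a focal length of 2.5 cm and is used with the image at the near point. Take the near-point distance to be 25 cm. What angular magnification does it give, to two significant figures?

11

M = 1 + D/f = 1 + 25/2.5 = 11.000.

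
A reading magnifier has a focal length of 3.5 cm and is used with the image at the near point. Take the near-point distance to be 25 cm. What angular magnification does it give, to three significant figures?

M = 1 + D/f = 1 + 25/3.5 = 8.143.

8.14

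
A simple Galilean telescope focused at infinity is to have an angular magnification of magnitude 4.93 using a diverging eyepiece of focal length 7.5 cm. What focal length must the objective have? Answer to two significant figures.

|M| = f_obj/|f_eye|, so f_obj = |M| x |f_eye| = 4.93 x 7.5 = 36.975 cm.

37 cm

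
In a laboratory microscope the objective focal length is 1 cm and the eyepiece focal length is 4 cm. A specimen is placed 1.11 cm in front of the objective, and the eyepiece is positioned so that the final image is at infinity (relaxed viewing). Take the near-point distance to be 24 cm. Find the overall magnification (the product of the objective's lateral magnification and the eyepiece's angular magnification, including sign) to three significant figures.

-54.5

Objective: 1/d_i = 1/f_obj - 1/d_o = 1/1 - 1/1.11 = 0.09910 cm^-1, so d_i = 10.091 cm.
m_obj = -d_i/d_o = -10.091/1.11 = -9.091.
Eyepiece angular magnification (image at infinity): M_eye = D/f_e = 24/4 = 6.000.
Overall M = m_obj x M_eye = (-9.091)(6.000) = -54.55.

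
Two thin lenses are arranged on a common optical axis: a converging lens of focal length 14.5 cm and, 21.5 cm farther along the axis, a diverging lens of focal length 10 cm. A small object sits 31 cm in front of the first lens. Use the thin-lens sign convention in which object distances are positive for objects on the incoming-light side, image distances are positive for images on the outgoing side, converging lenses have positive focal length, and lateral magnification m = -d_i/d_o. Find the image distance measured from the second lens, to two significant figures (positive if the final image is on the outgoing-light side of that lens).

Applying the thin-lens equation to the first lens, 1/14.5 = 1/31 + 1/d_i1, which gives d_i1 = 27.242 cm.
This image would form 27.242 cm past lens 1, i.e. 5.742 cm beyond lens 2, so it is a virtual object for lens 2: d_o2 = 21.5 - 27.242 = -5.742 cm.
Applying the thin-lens equation again with f_2 = -10 cm and d_o2 = -5.742 cm gives d_i2 = 13.488 cm.

13 cm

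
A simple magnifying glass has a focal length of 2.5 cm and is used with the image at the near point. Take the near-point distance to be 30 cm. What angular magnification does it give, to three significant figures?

13.0

M = 1 + D/f = 1 + 30/2.5 = 13.000.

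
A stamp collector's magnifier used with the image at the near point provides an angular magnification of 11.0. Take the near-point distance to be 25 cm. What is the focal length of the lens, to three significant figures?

For the image at the near point, M = 1 + D/f.
f = D/(M - 1) = 25/(11.0 - 1) = 2.500 cm.

2.50 cm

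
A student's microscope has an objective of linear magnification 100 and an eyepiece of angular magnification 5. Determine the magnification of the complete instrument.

The overall magnification of a compound microscope is the product of the objective and eyepiece magnifications:
M = M_obj x M_eye = 100 x 5 = 500.

500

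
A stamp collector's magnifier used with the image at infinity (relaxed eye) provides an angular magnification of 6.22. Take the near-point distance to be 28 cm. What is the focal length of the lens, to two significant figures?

For the image at infinity, M = D/f.
f = D/M = 28/6.22 = 4.502 cm.

4.5 cm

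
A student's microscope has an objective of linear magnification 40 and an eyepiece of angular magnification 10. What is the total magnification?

400

The overall magnification of a compound microscope is the product of the objective and eyepiece magnifications:
M = M_obj x M_eye = 40 x 10 = 400.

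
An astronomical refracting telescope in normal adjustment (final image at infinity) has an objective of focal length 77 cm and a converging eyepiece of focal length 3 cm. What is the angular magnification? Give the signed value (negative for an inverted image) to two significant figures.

M = -f_obj/f_eye = -77/(3) = -25.667.

-26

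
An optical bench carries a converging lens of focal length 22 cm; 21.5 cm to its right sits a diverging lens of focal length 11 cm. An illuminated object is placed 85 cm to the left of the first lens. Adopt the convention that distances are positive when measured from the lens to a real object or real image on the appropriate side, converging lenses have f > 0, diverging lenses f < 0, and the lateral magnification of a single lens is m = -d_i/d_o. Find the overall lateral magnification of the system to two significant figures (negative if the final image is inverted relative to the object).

-1.4

Applying the thin-lens equation to the first lens, 1/22 = 1/85 + 1/d_i1, which gives d_i1 = 29.683 cm.
Its lateral magnification is m_1 = -d_i1/d_o1 = -(29.683)/85 = -0.3492.
This image would form 29.683 cm past lens 1, i.e. 8.183 cm beyond lens 2, so it is a virtual object for lens 2: d_o2 = 21.5 - 29.683 = -8.183 cm.
Applying the thin-lens equation again with f_2 = -11 cm and d_o2 = -8.183 cm gives d_i2 = 31.946 cm.
m_2 = -(31.946)/(-8.183) = 3.9042.
Overall magnification: m = m_1 m_2 = -1.3634.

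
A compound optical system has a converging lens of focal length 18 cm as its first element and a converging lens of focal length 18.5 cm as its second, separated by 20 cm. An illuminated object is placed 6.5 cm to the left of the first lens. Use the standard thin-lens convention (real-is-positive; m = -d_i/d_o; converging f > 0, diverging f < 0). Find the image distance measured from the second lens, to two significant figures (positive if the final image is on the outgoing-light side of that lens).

First lens: d_i1 = 1/(1/18 - 1/6.5) = -10.174 cm.
The intermediate image is virtual, 10.174 cm to the left of lens 1, so d_o2 = L - d_i1 = 20 - (-10.174) = 30.174 cm.
Second lens: d_i2 = 1/(1/18.5 - 1/(30.174)) = 47.818 cm.

48 cm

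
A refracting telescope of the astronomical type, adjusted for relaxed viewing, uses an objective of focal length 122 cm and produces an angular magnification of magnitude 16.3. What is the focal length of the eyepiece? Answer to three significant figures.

7.48 cm

|M| = f_obj/f_eye, so f_eye = f_obj/|M| = 122/16.3 = 7.485 cm.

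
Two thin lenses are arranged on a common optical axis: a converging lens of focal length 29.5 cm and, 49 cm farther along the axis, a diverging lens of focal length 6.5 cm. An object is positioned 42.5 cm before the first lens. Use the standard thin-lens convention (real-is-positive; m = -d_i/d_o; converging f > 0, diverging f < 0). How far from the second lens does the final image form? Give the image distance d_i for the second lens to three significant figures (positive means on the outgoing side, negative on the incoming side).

Applying the thin-lens equation to the first lens, 1/29.5 = 1/42.5 + 1/d_i1, which gives d_i1 = 96.442 cm.
Since 96.442 cm > 49 cm, the first image lies past the second lens and serves as a virtual object: d_o2 = L - d_i1 = -47.442 cm.
Applying the thin-lens equation again with f_2 = -6.5 cm and d_o2 = -47.442 cm gives d_i2 = -7.532 cm.

-7.53 cm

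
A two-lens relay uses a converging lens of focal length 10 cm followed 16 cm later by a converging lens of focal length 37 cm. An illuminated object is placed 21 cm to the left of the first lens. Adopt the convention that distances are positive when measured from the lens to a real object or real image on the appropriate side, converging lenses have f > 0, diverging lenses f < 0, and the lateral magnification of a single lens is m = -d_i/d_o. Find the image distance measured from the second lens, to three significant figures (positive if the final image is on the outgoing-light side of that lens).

First lens: d_i1 = 1/(1/10 - 1/21) = 19.091 cm.
Since 19.091 cm > 16 cm, the first image lies past the second lens and serves as a virtual object: d_o2 = L - d_i1 = -3.091 cm.
Second lens: d_i2 = 1/(1/37 - 1/(-3.091)) = 2.853 cm.

2.85 cm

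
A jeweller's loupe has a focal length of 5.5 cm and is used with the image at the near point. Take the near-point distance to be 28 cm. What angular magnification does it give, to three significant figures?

6.09

M = 1 + D/f = 1 + 28/5.5 = 6.091.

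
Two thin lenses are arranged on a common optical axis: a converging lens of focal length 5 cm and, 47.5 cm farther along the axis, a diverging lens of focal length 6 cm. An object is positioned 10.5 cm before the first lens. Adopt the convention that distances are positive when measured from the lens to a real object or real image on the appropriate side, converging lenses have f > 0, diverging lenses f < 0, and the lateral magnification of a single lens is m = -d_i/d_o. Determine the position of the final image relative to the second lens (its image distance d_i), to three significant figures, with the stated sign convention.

-5.18 cm

Applying the thin-lens equation to the first lens, 1/5 = 1/10.5 + 1/d_i1, which gives d_i1 = 9.545 cm.
Object distance for lens 2: d_o2 = 47.5 - 9.545 = 37.955 cm.
Applying the thin-lens equation again with f_2 = -6 cm and d_o2 = 37.955 cm gives d_i2 = -5.181 cm.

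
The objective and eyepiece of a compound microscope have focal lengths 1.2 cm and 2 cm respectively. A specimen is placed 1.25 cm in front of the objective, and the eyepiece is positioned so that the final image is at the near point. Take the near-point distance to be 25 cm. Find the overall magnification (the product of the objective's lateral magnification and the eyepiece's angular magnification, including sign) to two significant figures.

Objective: 1/d_i = 1/f_obj - 1/d_o = 1/1.2 - 1/1.25 = 0.03333 cm^-1, so d_i = 30.000 cm.
m_obj = -d_i/d_o = -30.000/1.25 = -24.000.
Eyepiece angular magnification (image at near point): M_eye = 1 + D/f_e = 1 + 25/2 = 13.500.
Overall M = m_obj x M_eye = (-24.000)(13.500) = -324.00.

-320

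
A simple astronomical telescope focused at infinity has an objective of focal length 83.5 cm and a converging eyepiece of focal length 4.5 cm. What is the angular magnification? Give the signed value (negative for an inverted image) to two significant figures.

-19

M = -f_obj/f_eye = -83.5/(4.5) = -18.556.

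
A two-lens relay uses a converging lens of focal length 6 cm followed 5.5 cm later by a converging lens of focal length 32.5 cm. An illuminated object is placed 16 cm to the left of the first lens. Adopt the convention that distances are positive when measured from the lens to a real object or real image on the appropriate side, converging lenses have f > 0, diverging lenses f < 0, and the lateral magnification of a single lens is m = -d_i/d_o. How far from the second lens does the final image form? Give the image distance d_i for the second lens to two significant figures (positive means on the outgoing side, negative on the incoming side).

3.6 cm

Lens 1: 1/d_i1 = 1/f_1 - 1/d_o1 = 1/6 - 1/16 = 0.10417 cm^-1, so d_i1 = 9.600 cm.
This image would form 9.600 cm past lens 1, i.e. 4.100 cm beyond lens 2, so it is a virtual object for lens 2: d_o2 = 5.5 - 9.600 = -4.100 cm.
Lens 2: 1/d_i2 = 1/f_2 - 1/d_o2 = 1/32.5 - 1/(-4.100) = 0.27467 cm^-1, so d_i2 = 3.641 cm.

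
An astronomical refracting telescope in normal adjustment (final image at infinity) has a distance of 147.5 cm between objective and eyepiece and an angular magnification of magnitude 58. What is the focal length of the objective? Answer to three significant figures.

In normal adjustment the tube length equals f_obj + f_eye and |M| = f_obj/f_eye.
So f_obj = 58 f_eye and 58 f_eye + f_eye = 147.5 cm, giving f_eye = 147.5/59 = 2.500 cm and f_obj = 145.000 cm.

145 cm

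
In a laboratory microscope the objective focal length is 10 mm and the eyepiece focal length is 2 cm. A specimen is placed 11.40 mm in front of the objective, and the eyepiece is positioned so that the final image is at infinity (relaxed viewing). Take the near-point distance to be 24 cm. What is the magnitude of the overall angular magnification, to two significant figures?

Convert to cm: f_obj = 10 mm = 1 cm; d_o = 11.40 mm = 1.14 cm.
Objective: 1/d_i = 1/f_obj - 1/d_o = 1/1 - 1/1.14 = 0.12281 cm^-1, so d_i = 8.143 cm.
m_obj = -d_i/d_o = -8.143/1.14 = -7.143.
Eyepiece angular magnification (image at infinity): M_eye = D/f_e = 24/2 = 12.000.
Overall M = m_obj x M_eye = (-7.143)(12.000) = -85.71.
|M| = 85.71.

86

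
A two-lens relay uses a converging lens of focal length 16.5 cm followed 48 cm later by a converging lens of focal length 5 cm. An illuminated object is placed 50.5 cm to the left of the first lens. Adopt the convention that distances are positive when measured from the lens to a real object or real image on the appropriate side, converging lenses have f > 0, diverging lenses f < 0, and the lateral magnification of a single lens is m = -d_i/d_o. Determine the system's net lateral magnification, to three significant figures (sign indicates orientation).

Lens 1: 1/d_i1 = 1/f_1 - 1/d_o1 = 1/16.5 - 1/50.5 = 0.04080 cm^-1, so d_i1 = 24.507 cm.
m_1 = -(24.507)/50.5 = -0.4853.
The intermediate image is 24.507 cm to the right of lens 1, so d_o2 = L - d_i1 = 48 - 24.507 = 23.493 cm.
Lens 2: 1/d_i2 = 1/f_2 - 1/d_o2 = 1/5 - 1/(23.493) = 0.15743 cm^-1, so d_i2 = 6.352 cm.
m_2 = -(6.352)/(23.493) = -0.2704.
Total m = m_1 x m_2 = (-0.4853)(-0.2704) = 0.1312.

0.131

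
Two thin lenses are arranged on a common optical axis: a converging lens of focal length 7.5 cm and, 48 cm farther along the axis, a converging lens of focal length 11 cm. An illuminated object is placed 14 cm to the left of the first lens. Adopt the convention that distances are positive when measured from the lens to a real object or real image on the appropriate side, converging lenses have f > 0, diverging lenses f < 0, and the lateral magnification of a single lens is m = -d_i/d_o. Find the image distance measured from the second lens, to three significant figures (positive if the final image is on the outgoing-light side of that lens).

16.8 cm

Lens 1: 1/d_i1 = 1/f_1 - 1/d_o1 = 1/7.5 - 1/14 = 0.06190 cm^-1, so d_i1 = 16.154 cm.
That image sits 31.846 cm in front of the second lens, so d_o2 = 31.846 cm.
Lens 2: 1/d_i2 = 1/f_2 - 1/d_o2 = 1/11 - 1/(31.846) = 0.05951 cm^-1, so d_i2 = 16.804 cm.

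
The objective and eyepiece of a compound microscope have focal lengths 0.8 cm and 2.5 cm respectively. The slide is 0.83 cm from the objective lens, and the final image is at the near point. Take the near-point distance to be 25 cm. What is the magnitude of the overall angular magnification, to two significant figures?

290

Objective: 1/d_i = 1/f_obj - 1/d_o = 1/0.8 - 1/0.83 = 0.04518 cm^-1, so d_i = 22.133 cm.
m_obj = -d_i/d_o = -22.133/0.83 = -26.667.
Eyepiece angular magnification (image at near point): M_eye = 1 + D/f_e = 1 + 25/2.5 = 11.000.
Overall M = m_obj x M_eye = (-26.667)(11.000) = -293.33.
|M| = 293.33.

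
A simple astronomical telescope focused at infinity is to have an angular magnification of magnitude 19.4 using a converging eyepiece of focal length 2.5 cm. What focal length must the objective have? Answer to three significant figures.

48.5 cm

|M| = f_obj/|f_eye|, so f_obj = |M| x |f_eye| = 19.4 x 2.5 = 48.500 cm.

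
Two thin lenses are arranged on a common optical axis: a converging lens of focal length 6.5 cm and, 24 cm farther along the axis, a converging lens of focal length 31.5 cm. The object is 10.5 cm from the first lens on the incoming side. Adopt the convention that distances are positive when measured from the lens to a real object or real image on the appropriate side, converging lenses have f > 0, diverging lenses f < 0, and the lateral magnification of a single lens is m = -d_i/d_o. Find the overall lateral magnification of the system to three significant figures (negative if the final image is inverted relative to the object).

First lens: d_i1 = 1/(1/6.5 - 1/10.5) = 17.062 cm.
m_1 = -(17.062)/10.5 = -1.6250.
Object distance for lens 2: d_o2 = 24 - 17.062 = 6.938 cm.
Second lens: d_i2 = 1/(1/31.5 - 1/(6.938)) = -8.897 cm.
m_2 = -(-8.897)/(6.938) = 1.2824.
Overall magnification: m = m_1 m_2 = -2.0840.

-2.08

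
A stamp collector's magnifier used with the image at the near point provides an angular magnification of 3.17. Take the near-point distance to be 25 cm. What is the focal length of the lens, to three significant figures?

For the image at the near point, M = 1 + D/f.
f = D/(M - 1) = 25/(3.17 - 1) = 11.521 cm.

11.5 cm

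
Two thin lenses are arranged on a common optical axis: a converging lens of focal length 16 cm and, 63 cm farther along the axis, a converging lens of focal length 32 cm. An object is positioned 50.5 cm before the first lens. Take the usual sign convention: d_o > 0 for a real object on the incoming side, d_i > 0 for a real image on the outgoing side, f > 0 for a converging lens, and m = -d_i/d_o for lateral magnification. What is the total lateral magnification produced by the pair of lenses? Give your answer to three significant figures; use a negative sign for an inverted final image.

1.96

First lens: d_i1 = 1/(1/16 - 1/50.5) = 23.420 cm.
m_1 = -(23.420)/50.5 = -0.4638.
That image sits 39.580 cm in front of the second lens, so d_o2 = 39.580 cm.
Second lens: d_i2 = 1/(1/32 - 1/(39.580)) = 167.098 cm.
m_2 = -(167.098)/(39.580) = -4.2218.
Total m = m_1 x m_2 = (-0.4638)(-4.2218) = 1.9579.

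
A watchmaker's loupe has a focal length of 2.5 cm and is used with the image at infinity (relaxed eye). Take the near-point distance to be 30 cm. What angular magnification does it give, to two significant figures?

M = D/f = 30/2.5 = 12.000.

12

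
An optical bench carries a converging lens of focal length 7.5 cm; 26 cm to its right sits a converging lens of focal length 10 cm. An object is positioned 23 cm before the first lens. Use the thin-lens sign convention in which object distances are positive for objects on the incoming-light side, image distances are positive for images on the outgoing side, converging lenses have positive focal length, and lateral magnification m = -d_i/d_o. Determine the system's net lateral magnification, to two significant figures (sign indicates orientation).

0.99

First lens: d_i1 = 1/(1/7.5 - 1/23) = 11.129 cm.
m_1 = -(11.129)/23 = -0.4839.
That image sits 14.871 cm in front of the second lens, so d_o2 = 14.871 cm.
Second lens: d_i2 = 1/(1/10 - 1/(14.871)) = 30.530 cm.
m_2 = -(30.530)/(14.871) = -2.0530.
The system's lateral magnification is m_1 m_2 = (-0.4839)(-2.0530) = 0.9934.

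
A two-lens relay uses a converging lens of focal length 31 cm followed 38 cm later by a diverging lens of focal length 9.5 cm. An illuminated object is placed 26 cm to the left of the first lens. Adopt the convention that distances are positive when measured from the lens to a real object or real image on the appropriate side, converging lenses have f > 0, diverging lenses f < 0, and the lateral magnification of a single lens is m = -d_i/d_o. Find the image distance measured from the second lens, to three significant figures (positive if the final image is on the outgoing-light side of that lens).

Applying the thin-lens equation to the first lens, 1/31 = 1/26 + 1/d_i1, which gives d_i1 = -161.200 cm.
The intermediate image is virtual, 161.200 cm to the left of lens 1, so d_o2 = L - d_i1 = 38 - (-161.200) = 199.200 cm.
Applying the thin-lens equation again with f_2 = -9.5 cm and d_o2 = 199.200 cm gives d_i2 = -9.068 cm.

-9.07 cm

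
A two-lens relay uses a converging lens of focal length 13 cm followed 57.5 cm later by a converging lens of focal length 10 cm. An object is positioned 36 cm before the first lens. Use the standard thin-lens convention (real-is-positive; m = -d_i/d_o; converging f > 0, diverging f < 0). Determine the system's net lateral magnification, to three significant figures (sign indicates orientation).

0.208

Lens 1: 1/d_i1 = 1/f_1 - 1/d_o1 = 1/13 - 1/36 = 0.04915 cm^-1, so d_i1 = 20.348 cm.
m_1 = -(20.348)/36 = -0.5652.
Object distance for lens 2: d_o2 = 57.5 - 20.348 = 37.152 cm.
Lens 2: 1/d_i2 = 1/f_2 - 1/d_o2 = 1/10 - 1/(37.152) = 0.07308 cm^-1, so d_i2 = 13.683 cm.
m_2 = -(13.683)/(37.152) = -0.3683.
Overall magnification: m = m_1 m_2 = 0.2082.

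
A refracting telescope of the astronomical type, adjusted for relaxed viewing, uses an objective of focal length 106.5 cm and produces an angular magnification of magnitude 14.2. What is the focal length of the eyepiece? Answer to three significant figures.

|M| = f_obj/f_eye, so f_eye = f_obj/|M| = 106.5/14.2 = 7.500 cm.

7.50 cm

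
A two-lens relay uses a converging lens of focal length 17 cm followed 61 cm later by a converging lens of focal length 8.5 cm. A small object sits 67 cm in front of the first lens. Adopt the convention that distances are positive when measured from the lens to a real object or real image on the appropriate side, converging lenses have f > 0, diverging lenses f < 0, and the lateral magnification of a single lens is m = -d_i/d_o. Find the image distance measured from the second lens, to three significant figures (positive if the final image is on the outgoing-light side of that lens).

First lens: d_i1 = 1/(1/17 - 1/67) = 22.780 cm.
Object distance for lens 2: d_o2 = 61 - 22.780 = 38.220 cm.
Second lens: d_i2 = 1/(1/8.5 - 1/(38.220)) = 10.931 cm.

10.9 cm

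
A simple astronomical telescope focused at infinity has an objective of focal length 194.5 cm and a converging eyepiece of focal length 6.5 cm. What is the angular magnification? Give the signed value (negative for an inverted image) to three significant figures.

-29.9

M = -f_obj/f_eye = -194.5/(6.5) = -29.923.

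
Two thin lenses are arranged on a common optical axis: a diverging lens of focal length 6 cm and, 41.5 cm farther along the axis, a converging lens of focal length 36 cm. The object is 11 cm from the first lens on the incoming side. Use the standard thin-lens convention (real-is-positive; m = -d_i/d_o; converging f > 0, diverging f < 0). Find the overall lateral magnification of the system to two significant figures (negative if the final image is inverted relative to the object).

First lens: d_i1 = 1/(1/(-6) - 1/11) = -3.882 cm.
m_1 = -(-3.882)/11 = 0.3529.
The intermediate image is virtual, 3.882 cm to the left of lens 1, so d_o2 = L - d_i1 = 41.5 - (-3.882) = 45.382 cm.
Second lens: d_i2 = 1/(1/36 - 1/(45.382)) = 174.132 cm.
m_2 = -(174.132)/(45.382) = -3.8370.
Total m = m_1 x m_2 = (0.3529)(-3.8370) = -1.3542.

-1.4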